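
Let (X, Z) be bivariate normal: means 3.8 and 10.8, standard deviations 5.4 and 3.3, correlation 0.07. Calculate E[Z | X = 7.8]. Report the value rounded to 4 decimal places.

10.9711

For a bivariate normal, E[Z | X=x] = μ_Z + ρ·(σ_Z/σ_X)·(x − μ_X).
E[Z | X=7.8] = 10.8 + (0.07)·(3.3/5.4)·(7.8 − (3.8)) = 10.8 + (0.042778)·(4) = 10.9711.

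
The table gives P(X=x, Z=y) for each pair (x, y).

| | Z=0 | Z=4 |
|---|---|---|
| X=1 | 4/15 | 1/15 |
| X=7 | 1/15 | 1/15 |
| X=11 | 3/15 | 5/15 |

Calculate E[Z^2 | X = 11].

P(X = 11) = 8/15.
Σ Z^2·P over the event = 0·(3/15) + 16·(5/15) = 16/3.
E[Z^2 | X = 11] = (16/3) / (8/15) = 10.

10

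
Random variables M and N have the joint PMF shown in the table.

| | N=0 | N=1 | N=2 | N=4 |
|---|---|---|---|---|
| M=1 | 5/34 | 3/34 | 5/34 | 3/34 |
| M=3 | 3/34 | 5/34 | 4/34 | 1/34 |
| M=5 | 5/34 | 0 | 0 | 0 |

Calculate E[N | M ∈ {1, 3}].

P(M ∈ {1, 3}) = 29/34.
Σ N·P over the event = 0·(5/34) + 1·(3/34) + 2·(5/34) + 4·(3/34) + 0·(3/34) + 1·(5/34) + 2·(4/34) + 4·(1/34) = 21/17.
E[N | M ∈ {1, 3}] = (21/17) / (29/34) = 42/29.

42/29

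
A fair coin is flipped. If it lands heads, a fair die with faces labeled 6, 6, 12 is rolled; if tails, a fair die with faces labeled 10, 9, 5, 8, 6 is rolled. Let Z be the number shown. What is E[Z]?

39/5

E[Z | heads] = (6+6+12)/3 = 8.
E[Z | tails] = (10+9+5+8+6)/5 = 38/5.
E[Z] = (1/2)·(8) + (1/2)·(38/5) = 39/5.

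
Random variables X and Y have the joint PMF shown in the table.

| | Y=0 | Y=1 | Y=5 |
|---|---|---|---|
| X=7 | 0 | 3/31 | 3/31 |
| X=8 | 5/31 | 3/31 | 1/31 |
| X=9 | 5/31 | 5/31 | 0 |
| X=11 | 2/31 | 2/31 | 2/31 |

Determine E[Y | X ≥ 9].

P(X ≥ 9) = 16/31.
Summing Y·P(X=x,Y=y) over the conditioning event gives 17/31.
E[Y | X ≥ 9] = (17/31) / (16/31) = 17/16.

17/16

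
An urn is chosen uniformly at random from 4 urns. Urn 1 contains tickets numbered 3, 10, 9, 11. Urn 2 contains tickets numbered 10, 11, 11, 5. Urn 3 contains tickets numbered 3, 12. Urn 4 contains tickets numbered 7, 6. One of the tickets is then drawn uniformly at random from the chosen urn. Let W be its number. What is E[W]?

E[W | urn 1] = (3+10+9+11)/4 = 33/4.
E[W | urn 2] = (10+11+11+5)/4 = 37/4.
E[W | urn 3] = (3+12)/2 = 15/2.
E[W | urn 4] = (7+6)/2 = 13/2.
E[W] = (1/4)·(33/4) + (1/4)·(37/4) + (1/4)·(15/2) + (1/4)·(13/2) = 63/8.

63/8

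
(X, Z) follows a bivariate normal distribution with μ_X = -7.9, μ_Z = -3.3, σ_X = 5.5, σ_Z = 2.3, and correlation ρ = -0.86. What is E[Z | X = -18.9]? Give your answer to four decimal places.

0.6560

E[Z | X=x] = μ_Z + ρ(σ_Z/σ_X)(x − μ_X) for jointly normal variables.
E[Z | X=-18.9] = -3.3 + (-0.86)·(2.3/5.5)·(-18.9 − (-7.9)) = -3.3 + (-0.35964)·(-11) = 0.6560.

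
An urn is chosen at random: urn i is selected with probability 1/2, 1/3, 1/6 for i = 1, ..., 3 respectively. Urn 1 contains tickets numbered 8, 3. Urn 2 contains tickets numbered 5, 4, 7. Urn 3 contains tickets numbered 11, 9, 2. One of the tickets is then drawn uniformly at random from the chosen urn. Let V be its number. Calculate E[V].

E[V | urn 1] = (8+3)/2 = 11/2.
E[V | urn 2] = (5+4+7)/3 = 16/3.
E[V | urn 3] = (11+9+2)/3 = 22/3.
By the law of total expectation,
E[V] = (1/2)·(11/2) + (1/3)·(16/3) + (1/6)·(22/3) = 23/4.

23/4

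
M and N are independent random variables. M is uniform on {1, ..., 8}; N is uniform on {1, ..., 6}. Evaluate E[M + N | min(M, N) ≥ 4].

P(min(M, N) ≥ 4) = 5/16.
Summing (M+N)·P(x,y) over outcomes with min(M, N) ≥ 4 gives 55/16.
E[M + N | min(M, N) ≥ 4] = (55/16) / (5/16) = 11.

11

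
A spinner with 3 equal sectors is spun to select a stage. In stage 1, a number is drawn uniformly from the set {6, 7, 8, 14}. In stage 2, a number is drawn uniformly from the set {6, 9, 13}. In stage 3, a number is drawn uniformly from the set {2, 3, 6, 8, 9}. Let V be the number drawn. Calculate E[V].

1421/180

E[V | stage 1] = (6+7+8+14)/4 = 35/4.
E[V | stage 2] = (6+9+13)/3 = 28/3.
E[V | stage 3] = (2+3+6+8+9)/5 = 28/5.
By the law of total expectation,
E[V] = (1/3)·(35/4) + (1/3)·(28/3) + (1/3)·(28/5) = 1421/180.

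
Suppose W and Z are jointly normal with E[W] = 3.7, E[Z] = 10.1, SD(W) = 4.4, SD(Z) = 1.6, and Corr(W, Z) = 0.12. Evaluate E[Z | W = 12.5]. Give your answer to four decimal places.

E[Z | W=x] = μ_Z + ρ(σ_Z/σ_W)(x − μ_W) for jointly normal variables.
E[Z | W=12.5] = 10.1 + (0.12)·(1.6/4.4)·(12.5 − (3.7)) = 10.1 + (0.043636)·(8.8) = 10.4840.

10.4840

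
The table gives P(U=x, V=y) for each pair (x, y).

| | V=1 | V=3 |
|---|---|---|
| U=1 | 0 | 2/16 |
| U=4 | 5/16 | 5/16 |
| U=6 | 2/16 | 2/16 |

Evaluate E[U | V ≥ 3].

34/9

P(V ≥ 3) = 9/16.
Summing U·P(U=x,V=y) over the conditioning event gives 17/8.
E[U | V ≥ 3] = (17/8) / (9/16) = 34/9.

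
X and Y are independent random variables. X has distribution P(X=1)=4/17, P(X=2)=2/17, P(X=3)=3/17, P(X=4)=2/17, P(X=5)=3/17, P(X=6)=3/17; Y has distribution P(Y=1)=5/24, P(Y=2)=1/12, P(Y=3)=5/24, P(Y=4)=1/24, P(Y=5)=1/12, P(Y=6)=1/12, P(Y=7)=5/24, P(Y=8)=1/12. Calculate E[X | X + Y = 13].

P(X + Y = 13) = 7/136.
Summing X·P(x,y) over outcomes with X + Y = 13 gives 5/17.
E[X | X + Y = 13] = (5/17) / (7/136) = 40/7.

40/7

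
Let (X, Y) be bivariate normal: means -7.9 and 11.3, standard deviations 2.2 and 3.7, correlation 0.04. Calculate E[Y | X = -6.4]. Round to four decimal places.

For a bivariate normal, E[Y | X=x] = μ_Y + ρ·(σ_Y/σ_X)·(x − μ_X).
E[Y | X=-6.4] = 11.3 + (0.04)·(3.7/2.2)·(-6.4 − (-7.9)) = 11.3 + (0.067273)·(1.5) = 11.4009.

11.4009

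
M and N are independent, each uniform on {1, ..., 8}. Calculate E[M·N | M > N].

39/2

P(M > N) = 7/16.
Summing MN·P(x,y) over outcomes with M > N gives 273/32.
E[M·N | M > N] = (273/32) / (7/16) = 39/2.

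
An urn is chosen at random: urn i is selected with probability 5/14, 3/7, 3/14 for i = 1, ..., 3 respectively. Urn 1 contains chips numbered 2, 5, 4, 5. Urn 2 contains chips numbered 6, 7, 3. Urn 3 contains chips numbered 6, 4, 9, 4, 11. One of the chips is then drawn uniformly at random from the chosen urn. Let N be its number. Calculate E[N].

E[N | urn 1] = (2+5+4+5)/4 = 4.
E[N | urn 2] = (6+7+3)/3 = 16/3.
E[N | urn 3] = (6+4+9+4+11)/5 = 34/5.
By the law of total expectation,
E[N] = (5/14)·(4) + (3/7)·(16/3) + (3/14)·(34/5) = 181/35.

181/35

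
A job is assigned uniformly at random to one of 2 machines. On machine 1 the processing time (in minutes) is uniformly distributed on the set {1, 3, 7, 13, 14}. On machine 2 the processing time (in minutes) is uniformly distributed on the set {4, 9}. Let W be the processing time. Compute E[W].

141/20

E[W | machine 1] = (1+3+7+13+14)/5 = 38/5.
E[W | machine 2] = (4+9)/2 = 13/2.
By the law of total expectation,
E[W] = (1/2)·(38/5) + (1/2)·(13/2) = 141/20.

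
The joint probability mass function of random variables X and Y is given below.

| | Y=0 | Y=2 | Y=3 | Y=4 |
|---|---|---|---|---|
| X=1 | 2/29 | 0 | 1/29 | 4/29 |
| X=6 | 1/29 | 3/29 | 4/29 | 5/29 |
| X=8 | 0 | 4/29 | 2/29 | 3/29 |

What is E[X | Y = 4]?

P(Y = 4) = 12/29.
Σ X·P over the event = 1·(4/29) + 6·(5/29) + 8·(3/29) = 2.
E[X | Y = 4] = (2) / (12/29) = 29/6.

29/6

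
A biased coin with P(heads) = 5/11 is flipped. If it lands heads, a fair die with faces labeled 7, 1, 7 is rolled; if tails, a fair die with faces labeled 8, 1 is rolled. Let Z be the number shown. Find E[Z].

E[Z | heads] = (7+1+7)/3 = 5.
E[Z | tails] = (8+1)/2 = 9/2.
E[Z] = (5/11)·(5) + (6/11)·(9/2) = 52/11.

52/11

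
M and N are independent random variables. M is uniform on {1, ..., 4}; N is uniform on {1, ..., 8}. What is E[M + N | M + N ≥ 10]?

P(M + N ≥ 10) = 3/16.
Summing (M+N)·P(x,y) over outcomes with M + N ≥ 10 gives 2.
E[M + N | M + N ≥ 10] = (2) / (3/16) = 32/3.

32/3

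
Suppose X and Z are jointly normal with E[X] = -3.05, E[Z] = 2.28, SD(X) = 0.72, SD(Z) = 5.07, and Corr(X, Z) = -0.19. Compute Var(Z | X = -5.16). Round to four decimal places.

For a bivariate normal, Var(Z | X=x) = σ_Z²(1 − ρ²).
Var(Z | X=-5.16) = (5.07)²·(1 − (-0.19)²) = 25.7049·0.9639 = 24.7770.

24.7770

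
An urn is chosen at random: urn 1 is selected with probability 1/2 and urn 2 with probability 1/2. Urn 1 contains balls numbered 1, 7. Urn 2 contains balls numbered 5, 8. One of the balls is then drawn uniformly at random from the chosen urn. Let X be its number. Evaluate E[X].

E[X | urn 1] = (1+7)/2 = 4.
E[X | urn 2] = (5+8)/2 = 13/2.
E[X] = (1/2)·(4) + (1/2)·(13/2) = 21/4.

21/4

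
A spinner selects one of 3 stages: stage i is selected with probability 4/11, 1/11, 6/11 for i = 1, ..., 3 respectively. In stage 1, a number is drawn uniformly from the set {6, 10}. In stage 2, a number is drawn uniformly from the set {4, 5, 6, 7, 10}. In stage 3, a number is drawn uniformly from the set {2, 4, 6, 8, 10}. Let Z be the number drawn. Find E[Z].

E[Z | stage 1] = (6+10)/2 = 8.
E[Z | stage 2] = (4+5+6+7+10)/5 = 32/5.
E[Z | stage 3] = (2+4+6+8+10)/5 = 6.
By the law of total expectation,
E[Z] = (4/11)·(8) + (1/11)·(32/5) + (6/11)·(6) = 372/55.

372/55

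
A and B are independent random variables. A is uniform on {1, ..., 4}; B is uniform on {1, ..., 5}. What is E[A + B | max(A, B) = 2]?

Outcomes with max(A, B) = 2: (1,2), (2,1), (2,2), each with probability 1/20.
E[A + B | max(A, B) = 2] = (3 + 3 + 4) / 3 = 10/3.

10/3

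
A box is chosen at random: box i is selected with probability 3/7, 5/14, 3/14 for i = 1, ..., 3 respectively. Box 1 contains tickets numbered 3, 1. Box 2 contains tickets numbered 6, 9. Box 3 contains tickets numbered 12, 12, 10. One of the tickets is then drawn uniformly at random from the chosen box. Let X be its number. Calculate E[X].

E[X | box 1] = (3+1)/2 = 2.
E[X | box 2] = (6+9)/2 = 15/2.
E[X | box 3] = (12+12+10)/3 = 34/3.
E[X] = (3/7)·(2) + (5/14)·(15/2) + (3/14)·(34/3) = 167/28.

167/28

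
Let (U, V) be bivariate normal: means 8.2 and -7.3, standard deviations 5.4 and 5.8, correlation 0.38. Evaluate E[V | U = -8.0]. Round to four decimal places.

E[V | U=x] = μ_V + ρ(σ_V/σ_U)(x − μ_U) for jointly normal variables.
E[V | U=-8.0] = -7.3 + (0.38)·(5.8/5.4)·(-8.0 − (8.2)) = -7.3 + (0.40815)·(-16.2) = -13.9120.

-13.9120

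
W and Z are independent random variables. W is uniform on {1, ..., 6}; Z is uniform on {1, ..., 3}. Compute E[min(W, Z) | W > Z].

P(W > Z) = 2/3.
Summing min(W,Z)·P(x,y) over outcomes with W > Z gives 11/9.
E[min(W, Z) | W > Z] = (11/9) / (2/3) = 11/6.

11/6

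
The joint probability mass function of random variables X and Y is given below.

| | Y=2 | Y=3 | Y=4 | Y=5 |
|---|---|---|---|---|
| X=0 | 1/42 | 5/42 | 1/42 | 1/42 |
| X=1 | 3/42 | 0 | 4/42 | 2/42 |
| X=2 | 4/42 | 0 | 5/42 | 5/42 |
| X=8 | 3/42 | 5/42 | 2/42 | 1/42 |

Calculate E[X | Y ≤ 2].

P(Y ≤ 2) = 11/42.
Σ X·P over the event = 0·(1/42) + 1·(3/42) + 2·(4/42) + 8·(3/42) = 5/6.
E[X | Y ≤ 2] = (5/6) / (11/42) = 35/11.

35/11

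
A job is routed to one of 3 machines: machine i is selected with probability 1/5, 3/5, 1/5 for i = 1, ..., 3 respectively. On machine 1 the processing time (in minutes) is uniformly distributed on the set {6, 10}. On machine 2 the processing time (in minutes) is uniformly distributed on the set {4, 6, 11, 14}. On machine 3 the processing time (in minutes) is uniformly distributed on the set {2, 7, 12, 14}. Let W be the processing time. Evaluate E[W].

E[W | machine 1] = (6+10)/2 = 8.
E[W | machine 2] = (4+6+11+14)/4 = 35/4.
E[W | machine 3] = (2+7+12+14)/4 = 35/4.
By the law of total expectation,
E[W] = (1/5)·(8) + (3/5)·(35/4) + (1/5)·(35/4) = 43/5.

43/5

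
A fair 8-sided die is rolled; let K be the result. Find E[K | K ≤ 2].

Given K ≤ 2, K is equally likely to be any of {1, 2}.
E[K | K ≤ 2] = (1 + 2) / 2 = 3/2.

3/2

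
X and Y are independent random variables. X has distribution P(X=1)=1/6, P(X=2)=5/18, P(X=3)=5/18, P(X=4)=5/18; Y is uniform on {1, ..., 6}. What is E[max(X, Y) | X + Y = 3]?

P(X + Y = 3) = 2/27.
Summing max(X,Y)·P(x,y) over outcomes with X + Y = 3 gives 4/27.
E[max(X, Y) | X + Y = 3] = (4/27) / (2/27) = 2.

2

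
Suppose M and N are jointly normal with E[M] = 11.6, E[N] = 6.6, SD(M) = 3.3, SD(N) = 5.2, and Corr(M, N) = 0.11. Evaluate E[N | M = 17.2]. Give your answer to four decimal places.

For a bivariate normal, E[N | M=x] = μ_N + ρ·(σ_N/σ_M)·(x − μ_M).
E[N | M=17.2] = 6.6 + (0.11)·(5.2/3.3)·(17.2 − (11.6)) = 6.6 + (0.173333)·(5.6) = 7.5707.

7.5707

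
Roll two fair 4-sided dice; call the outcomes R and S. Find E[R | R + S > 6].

Outcomes with R + S > 6: (3,4), (4,3), (4,4), each with probability 1/16.
E[R | R + S > 6] = (3 + 4 + 4) / 3 = 11/3.

11/3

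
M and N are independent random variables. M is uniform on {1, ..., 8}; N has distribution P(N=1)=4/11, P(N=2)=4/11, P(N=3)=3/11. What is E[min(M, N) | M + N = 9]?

21/11

P(M + N = 9) = 1/8.
Summing min(M,N)·P(x,y) over outcomes with M + N = 9 gives 21/88.
E[min(M, N) | M + N = 9] = (21/88) / (1/8) = 21/11.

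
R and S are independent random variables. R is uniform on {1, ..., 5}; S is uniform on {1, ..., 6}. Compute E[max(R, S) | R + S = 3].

Outcomes with R + S = 3: (1,2), (2,1), each with probability 1/30.
E[max(R, S) | R + S = 3] = (2 + 2) / 2 = 2.

2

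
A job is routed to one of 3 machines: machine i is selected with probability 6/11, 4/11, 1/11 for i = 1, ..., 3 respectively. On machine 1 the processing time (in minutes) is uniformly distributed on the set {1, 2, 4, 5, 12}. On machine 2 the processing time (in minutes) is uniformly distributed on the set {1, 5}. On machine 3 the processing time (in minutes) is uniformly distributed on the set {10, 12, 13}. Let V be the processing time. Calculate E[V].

787/165

E[V | machine 1] = (1+2+4+5+12)/5 = 24/5.
E[V | machine 2] = (1+5)/2 = 3.
E[V | machine 3] = (10+12+13)/3 = 35/3.
E[V] = (6/11)·(24/5) + (4/11)·(3) + (1/11)·(35/3) = 787/165.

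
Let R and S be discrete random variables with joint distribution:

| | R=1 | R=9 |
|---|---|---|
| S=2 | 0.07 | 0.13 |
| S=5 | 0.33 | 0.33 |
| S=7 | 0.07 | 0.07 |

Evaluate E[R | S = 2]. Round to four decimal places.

6.2000

P(S = 2) = 0.20.
Σ R·P over the event = 1·(0.07) + 9·(0.13) = 1.24.
E[R | S = 2] = (1.24) / (0.20) = 6.2000.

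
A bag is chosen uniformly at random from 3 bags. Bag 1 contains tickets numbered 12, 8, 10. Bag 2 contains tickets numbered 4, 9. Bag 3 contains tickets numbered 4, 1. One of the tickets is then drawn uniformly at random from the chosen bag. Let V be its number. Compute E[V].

E[V | bag 1] = (12+8+10)/3 = 10.
E[V | bag 2] = (4+9)/2 = 13/2.
E[V | bag 3] = (4+1)/2 = 5/2.
By the law of total expectation,
E[V] = (1/3)·(10) + (1/3)·(13/2) + (1/3)·(5/2) = 19/3.

19/3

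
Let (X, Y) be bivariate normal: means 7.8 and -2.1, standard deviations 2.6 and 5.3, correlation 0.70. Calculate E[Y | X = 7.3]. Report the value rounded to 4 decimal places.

-2.8135

E[Y | X=x] = μ_Y + ρ(σ_Y/σ_X)(x − μ_X) for jointly normal variables.
E[Y | X=7.3] = -2.1 + (0.70)·(5.3/2.6)·(7.3 − (7.8)) = -2.1 + (1.4269)·(-0.5) = -2.8135.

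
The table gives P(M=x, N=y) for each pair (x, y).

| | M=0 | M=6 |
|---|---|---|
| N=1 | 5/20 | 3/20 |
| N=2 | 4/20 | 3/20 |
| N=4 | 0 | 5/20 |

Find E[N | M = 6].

29/11

P(M = 6) = 11/20.
Summing N·P(M=x,N=y) over the conditioning event gives 29/20.
E[N | M = 6] = (29/20) / (11/20) = 29/11.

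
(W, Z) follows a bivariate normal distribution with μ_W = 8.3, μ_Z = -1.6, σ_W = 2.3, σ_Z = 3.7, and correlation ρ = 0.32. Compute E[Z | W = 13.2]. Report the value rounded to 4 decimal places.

E[Z | W=x] = μ_Z + ρ(σ_Z/σ_W)(x − μ_W) for jointly normal variables.
E[Z | W=13.2] = -1.6 + (0.32)·(3.7/2.3)·(13.2 − (8.3)) = -1.6 + (0.51478)·(4.9) = 0.9224.

0.9224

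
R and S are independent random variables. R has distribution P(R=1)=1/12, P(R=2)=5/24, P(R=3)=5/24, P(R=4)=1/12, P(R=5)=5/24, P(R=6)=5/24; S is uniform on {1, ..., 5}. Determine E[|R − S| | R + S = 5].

P(R + S = 5) = 7/60.
Summing |R−S|·P(x,y) over outcomes with R + S = 5 gives 11/60.
E[|R − S| | R + S = 5] = (11/60) / (7/60) = 11/7.

11/7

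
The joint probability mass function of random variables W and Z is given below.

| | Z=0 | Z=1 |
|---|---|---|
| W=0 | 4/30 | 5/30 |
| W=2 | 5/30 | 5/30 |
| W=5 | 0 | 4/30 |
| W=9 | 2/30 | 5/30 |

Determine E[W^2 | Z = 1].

P(Z = 1) = 19/30.
Σ W^2·P over the event = 0·(5/30) + 4·(5/30) + 25·(4/30) + 81·(5/30) = 35/2.
E[W^2 | Z = 1] = (35/2) / (19/30) = 525/19.

525/19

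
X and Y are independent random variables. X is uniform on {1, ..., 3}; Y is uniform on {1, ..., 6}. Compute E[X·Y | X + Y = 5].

16/3

P(X + Y = 5) = 1/6.
Summing XY·P(x,y) over outcomes with X + Y = 5 gives 8/9.
E[X·Y | X + Y = 5] = (8/9) / (1/6) = 16/3.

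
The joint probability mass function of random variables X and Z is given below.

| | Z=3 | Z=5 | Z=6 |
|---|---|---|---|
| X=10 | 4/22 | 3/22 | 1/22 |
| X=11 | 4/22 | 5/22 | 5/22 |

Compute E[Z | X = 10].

P(X = 10) = 4/11.
Σ Z·P over the event = 3·(4/22) + 5·(3/22) + 6·(1/22) = 3/2.
E[Z | X = 10] = (3/2) / (4/11) = 33/8.

33/8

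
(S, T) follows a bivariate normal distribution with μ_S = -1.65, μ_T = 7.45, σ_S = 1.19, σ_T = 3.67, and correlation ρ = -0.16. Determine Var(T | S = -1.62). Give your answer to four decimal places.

13.1241

The conditional variance in a bivariate normal is σ_T²(1 − ρ²), independent of x.
Var(T | S=-1.62) = (3.67)²·(1 − (-0.16)²) = 13.4689·0.9744 = 13.1241.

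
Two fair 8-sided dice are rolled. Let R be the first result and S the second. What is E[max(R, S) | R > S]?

6

P(R > S) = 7/16.
Summing max(R,S)·P(x,y) over outcomes with R > S gives 21/8.
E[max(R, S) | R > S] = (21/8) / (7/16) = 6.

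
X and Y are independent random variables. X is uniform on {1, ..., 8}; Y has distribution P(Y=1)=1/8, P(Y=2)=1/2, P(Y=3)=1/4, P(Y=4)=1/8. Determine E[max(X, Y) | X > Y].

P(X > Y) = 45/64.
Summing max(X,Y)·P(x,y) over outcomes with X > Y gives 253/64.
E[max(X, Y) | X > Y] = (253/64) / (45/64) = 253/45.

253/45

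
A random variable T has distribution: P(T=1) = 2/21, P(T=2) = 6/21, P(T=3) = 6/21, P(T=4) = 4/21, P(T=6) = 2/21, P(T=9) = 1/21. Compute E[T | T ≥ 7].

9

P(T ≥ 7) = 1/21.
Σ over the event: 9·1/21 = 3/7.
E[T | T ≥ 7] = (3/7) / (1/21) = 9.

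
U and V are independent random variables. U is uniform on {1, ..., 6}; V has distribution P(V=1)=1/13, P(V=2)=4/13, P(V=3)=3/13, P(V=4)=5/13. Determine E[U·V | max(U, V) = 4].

68/7

P(max(U, V) = 4) = 14/39.
Summing UV·P(x,y) over outcomes with max(U, V) = 4 gives 136/39.
E[U·V | max(U, V) = 4] = (136/39) / (14/39) = 68/7.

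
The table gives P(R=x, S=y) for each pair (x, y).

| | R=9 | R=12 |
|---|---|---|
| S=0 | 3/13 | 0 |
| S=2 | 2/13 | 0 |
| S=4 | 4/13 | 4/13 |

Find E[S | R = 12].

P(R = 12) = 4/13.
Σ S·P over the event = 4·(4/13) = 16/13.
E[S | R = 12] = (16/13) / (4/13) = 4.

4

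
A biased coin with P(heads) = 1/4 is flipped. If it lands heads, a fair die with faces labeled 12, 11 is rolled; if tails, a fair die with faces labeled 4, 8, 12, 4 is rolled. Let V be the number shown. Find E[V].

E[V | heads] = (12+11)/2 = 23/2.
E[V | tails] = (4+8+12+4)/4 = 7.
E[V] = (1/4)·(23/2) + (3/4)·(7) = 65/8.

65/8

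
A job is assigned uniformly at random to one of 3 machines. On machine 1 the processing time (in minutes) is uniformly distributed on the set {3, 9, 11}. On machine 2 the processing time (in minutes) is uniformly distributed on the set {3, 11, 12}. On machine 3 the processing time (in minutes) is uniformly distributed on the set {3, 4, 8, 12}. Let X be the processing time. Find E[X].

E[X | machine 1] = (3+9+11)/3 = 23/3.
E[X | machine 2] = (3+11+12)/3 = 26/3.
E[X | machine 3] = (3+4+8+12)/4 = 27/4.
E[X] = (1/3)·(23/3) + (1/3)·(26/3) + (1/3)·(27/4) = 277/36.

277/36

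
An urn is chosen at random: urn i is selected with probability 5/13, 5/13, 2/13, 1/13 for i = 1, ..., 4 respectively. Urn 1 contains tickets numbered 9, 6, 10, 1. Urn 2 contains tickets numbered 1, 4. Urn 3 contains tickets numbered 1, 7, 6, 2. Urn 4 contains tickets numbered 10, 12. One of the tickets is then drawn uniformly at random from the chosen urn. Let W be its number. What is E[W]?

64/13

E[W | urn 1] = (9+6+10+1)/4 = 13/2.
E[W | urn 2] = (1+4)/2 = 5/2.
E[W | urn 3] = (1+7+6+2)/4 = 4.
E[W | urn 4] = (10+12)/2 = 11.
By the law of total expectation,
E[W] = (5/13)·(13/2) + (5/13)·(5/2) + (2/13)·(4) + (1/13)·(11) = 64/13.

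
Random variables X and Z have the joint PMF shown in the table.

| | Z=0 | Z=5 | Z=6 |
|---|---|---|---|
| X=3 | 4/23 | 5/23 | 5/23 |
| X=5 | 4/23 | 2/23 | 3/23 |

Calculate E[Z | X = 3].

55/14

P(X = 3) = 14/23.
Σ Z·P over the event = 0·(4/23) + 5·(5/23) + 6·(5/23) = 55/23.
E[Z | X = 3] = (55/23) / (14/23) = 55/14.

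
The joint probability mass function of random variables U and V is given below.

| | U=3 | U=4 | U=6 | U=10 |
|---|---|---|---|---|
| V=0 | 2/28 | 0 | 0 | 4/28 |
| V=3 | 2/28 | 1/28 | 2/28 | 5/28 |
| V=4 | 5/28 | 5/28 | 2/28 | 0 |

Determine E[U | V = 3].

36/5

P(V = 3) = 5/14.
Σ U·P over the event = 3·(2/28) + 4·(1/28) + 6·(2/28) + 10·(5/28) = 18/7.
E[U | V = 3] = (18/7) / (5/14) = 36/5.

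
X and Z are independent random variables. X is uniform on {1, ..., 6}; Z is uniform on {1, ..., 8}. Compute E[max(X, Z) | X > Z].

P(X > Z) = 5/16.
Summing max(X,Z)·P(x,y) over outcomes with X > Z gives 35/24.
E[max(X, Z) | X > Z] = (35/24) / (5/16) = 14/3.

14/3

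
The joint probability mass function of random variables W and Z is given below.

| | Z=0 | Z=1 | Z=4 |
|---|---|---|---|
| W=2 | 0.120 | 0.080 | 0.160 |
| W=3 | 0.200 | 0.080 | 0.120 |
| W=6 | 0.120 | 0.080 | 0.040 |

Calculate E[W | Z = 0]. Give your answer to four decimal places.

3.5455

P(Z = 0) = 0.440.
Σ W·P over the event = 2·(0.120) + 3·(0.200) + 6·(0.120) = 1.560.
E[W | Z = 0] = (1.560) / (0.440) = 3.5455.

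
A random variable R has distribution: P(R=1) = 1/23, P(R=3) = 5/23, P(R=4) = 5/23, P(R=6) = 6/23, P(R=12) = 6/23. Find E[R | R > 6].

P(R > 6) = 6/23.
Σ over the event: 12·6/23 = 72/23.
E[R | R > 6] = (72/23) / (6/23) = 12.

12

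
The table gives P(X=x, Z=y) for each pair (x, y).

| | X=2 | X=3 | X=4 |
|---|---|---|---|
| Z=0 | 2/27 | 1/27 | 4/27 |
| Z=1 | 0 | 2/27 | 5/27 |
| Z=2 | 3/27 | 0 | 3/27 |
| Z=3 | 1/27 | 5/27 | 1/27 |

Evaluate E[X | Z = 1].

26/7

P(Z = 1) = 7/27.
Σ X·P over the event = 3·(2/27) + 4·(5/27) = 26/27.
E[X | Z = 1] = (26/27) / (7/27) = 26/7.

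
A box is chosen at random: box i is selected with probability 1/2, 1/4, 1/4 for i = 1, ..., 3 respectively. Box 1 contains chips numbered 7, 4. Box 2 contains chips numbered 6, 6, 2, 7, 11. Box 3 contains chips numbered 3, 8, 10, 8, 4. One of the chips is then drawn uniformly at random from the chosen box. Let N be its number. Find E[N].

6

E[N | box 1] = (7+4)/2 = 11/2.
E[N | box 2] = (6+6+2+7+11)/5 = 32/5.
E[N | box 3] = (3+8+10+8+4)/5 = 33/5.
E[N] = (1/2)·(11/2) + (1/4)·(32/5) + (1/4)·(33/5) = 6.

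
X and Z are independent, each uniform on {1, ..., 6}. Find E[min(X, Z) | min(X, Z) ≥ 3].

31/8

P(min(X, Z) ≥ 3) = 4/9.
Summing min(X,Z)·P(x,y) over outcomes with min(X, Z) ≥ 3 gives 31/18.
E[min(X, Z) | min(X, Z) ≥ 3] = (31/18) / (4/9) = 31/8.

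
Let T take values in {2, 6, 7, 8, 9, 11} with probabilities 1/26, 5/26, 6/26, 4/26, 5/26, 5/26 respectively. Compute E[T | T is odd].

P(T is odd) = 8/13.
Σ over the event: 7·3/13 + 9·5/26 + 11·5/26 = 71/13.
E[T | T is odd] = (71/13) / (8/13) = 71/8.

71/8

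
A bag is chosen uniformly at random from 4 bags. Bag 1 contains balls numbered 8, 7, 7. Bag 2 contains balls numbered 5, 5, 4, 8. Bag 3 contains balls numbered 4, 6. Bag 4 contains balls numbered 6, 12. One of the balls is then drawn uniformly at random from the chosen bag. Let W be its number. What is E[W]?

E[W | bag 1] = (8+7+7)/3 = 22/3.
E[W | bag 2] = (5+5+4+8)/4 = 11/2.
E[W | bag 3] = (4+6)/2 = 5.
E[W | bag 4] = (6+12)/2 = 9.
By the law of total expectation,
E[W] = (1/4)·(22/3) + (1/4)·(11/2) + (1/4)·(5) + (1/4)·(9) = 161/24.

161/24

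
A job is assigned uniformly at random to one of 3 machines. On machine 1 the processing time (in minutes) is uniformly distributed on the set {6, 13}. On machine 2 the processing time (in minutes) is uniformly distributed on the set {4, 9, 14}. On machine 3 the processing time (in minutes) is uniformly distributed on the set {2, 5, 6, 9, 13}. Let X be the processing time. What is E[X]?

E[X | machine 1] = (6+13)/2 = 19/2.
E[X | machine 2] = (4+9+14)/3 = 9.
E[X | machine 3] = (2+5+6+9+13)/5 = 7.
E[X] = (1/3)·(19/2) + (1/3)·(9) + (1/3)·(7) = 17/2.

17/2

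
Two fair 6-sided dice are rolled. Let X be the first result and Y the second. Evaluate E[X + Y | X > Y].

P(X > Y) = 5/12.
Summing (X+Y)·P(x,y) over outcomes with X > Y gives 35/12.
E[X + Y | X > Y] = (35/12) / (5/12) = 7.

7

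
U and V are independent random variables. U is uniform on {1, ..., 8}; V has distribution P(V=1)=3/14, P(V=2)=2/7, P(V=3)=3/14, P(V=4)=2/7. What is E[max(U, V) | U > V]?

P(U > V) = 19/28.
Summing max(U,V)·P(x,y) over outcomes with U > V gives 431/112.
E[max(U, V) | U > V] = (431/112) / (19/28) = 431/76.

431/76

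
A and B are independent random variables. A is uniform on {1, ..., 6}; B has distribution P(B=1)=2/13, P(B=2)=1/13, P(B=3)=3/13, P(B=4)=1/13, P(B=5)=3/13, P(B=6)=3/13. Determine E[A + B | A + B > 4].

P(A + B > 4) = 67/78.
Summing (A+B)·P(x,y) over outcomes with A + B > 4 gives 268/39.
E[A + B | A + B > 4] = (268/39) / (67/78) = 8.

8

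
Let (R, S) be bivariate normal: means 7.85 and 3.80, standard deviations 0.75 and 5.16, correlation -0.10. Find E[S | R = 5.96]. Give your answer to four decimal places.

For a bivariate normal, E[S | R=x] = μ_S + ρ·(σ_S/σ_R)·(x − μ_R).
E[S | R=5.96] = 3.80 + (-0.10)·(5.16/0.75)·(5.96 − (7.85)) = 3.80 + (-0.688)·(-1.89) = 5.1003.

5.1003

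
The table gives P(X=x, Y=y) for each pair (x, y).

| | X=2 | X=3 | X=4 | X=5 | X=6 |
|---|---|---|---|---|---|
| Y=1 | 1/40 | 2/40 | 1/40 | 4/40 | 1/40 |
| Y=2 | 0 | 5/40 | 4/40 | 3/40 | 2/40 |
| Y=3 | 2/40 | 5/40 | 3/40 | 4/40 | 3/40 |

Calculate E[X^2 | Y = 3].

309/17

P(Y = 3) = 17/40.
Σ X^2·P over the event = 4·(2/40) + 9·(5/40) + 16·(3/40) + 25·(4/40) + 36·(3/40) = 309/40.
E[X^2 | Y = 3] = (309/40) / (17/40) = 309/17.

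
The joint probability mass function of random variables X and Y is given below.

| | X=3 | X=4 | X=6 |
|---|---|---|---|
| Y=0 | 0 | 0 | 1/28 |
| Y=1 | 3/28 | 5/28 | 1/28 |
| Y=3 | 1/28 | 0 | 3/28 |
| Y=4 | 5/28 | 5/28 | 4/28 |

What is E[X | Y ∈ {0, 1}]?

41/10

P(Y ∈ {0, 1}) = 5/14.
Σ X·P over the event = 3·(3/28) + 4·(5/28) + 6·(1/28) + 6·(1/28) = 41/28.
E[X | Y ∈ {0, 1}] = (41/28) / (5/14) = 41/10.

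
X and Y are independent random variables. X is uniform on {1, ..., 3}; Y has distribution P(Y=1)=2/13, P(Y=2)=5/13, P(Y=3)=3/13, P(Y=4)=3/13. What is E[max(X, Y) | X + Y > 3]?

P(X + Y > 3) = 10/13.
Summing max(X,Y)·P(x,y) over outcomes with X + Y > 3 gives 94/39.
E[max(X, Y) | X + Y > 3] = (94/39) / (10/13) = 47/15.

47/15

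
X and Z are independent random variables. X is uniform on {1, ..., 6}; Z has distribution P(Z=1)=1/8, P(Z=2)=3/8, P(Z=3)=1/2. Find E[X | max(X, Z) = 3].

P(max(X, Z) = 3) = 1/3.
Summing X·P(x,y) over outcomes with max(X, Z) = 3 gives 3/4.
E[X | max(X, Z) = 3] = (3/4) / (1/3) = 9/4.

9/4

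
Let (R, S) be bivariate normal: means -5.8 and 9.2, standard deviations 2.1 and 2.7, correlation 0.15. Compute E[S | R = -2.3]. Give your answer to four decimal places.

9.8750

For a bivariate normal, E[S | R=x] = μ_S + ρ·(σ_S/σ_R)·(x − μ_R).
E[S | R=-2.3] = 9.2 + (0.15)·(2.7/2.1)·(-2.3 − (-5.8)) = 9.2 + (0.19286)·(3.5) = 9.8750.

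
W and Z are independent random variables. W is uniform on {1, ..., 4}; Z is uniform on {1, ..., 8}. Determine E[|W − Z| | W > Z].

Outcomes with W > Z: (2,1), (3,1), (3,2), (4,1), (4,2), (4,3), each with probability 1/32.
E[|W − Z| | W > Z] = (1 + 2 + 1 + 3 + 2 + 1) / 6 = 5/3.

5/3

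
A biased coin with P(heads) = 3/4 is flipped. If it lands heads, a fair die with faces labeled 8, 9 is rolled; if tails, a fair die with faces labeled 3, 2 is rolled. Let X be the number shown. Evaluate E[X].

E[X | heads] = (8+9)/2 = 17/2.
E[X | tails] = (3+2)/2 = 5/2.
E[X] = (3/4)·(17/2) + (1/4)·(5/2) = 7.

7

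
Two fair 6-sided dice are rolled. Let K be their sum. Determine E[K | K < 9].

P(K < 9) = 13/18.
Σ over the event: 2·1/36 + 3·1/18 + 4·1/12 + 5·1/9 + 6·5/36 + 7·1/6 + 8·5/36 = 38/9.
E[K | K < 9] = (38/9) / (13/18) = 76/13.

76/13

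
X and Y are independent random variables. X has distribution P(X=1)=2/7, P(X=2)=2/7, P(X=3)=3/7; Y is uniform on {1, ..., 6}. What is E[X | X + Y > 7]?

11/4

P(X + Y > 7) = 4/21.
Summing X·P(x,y) over outcomes with X + Y > 7 gives 11/21.
E[X | X + Y > 7] = (11/21) / (4/21) = 11/4.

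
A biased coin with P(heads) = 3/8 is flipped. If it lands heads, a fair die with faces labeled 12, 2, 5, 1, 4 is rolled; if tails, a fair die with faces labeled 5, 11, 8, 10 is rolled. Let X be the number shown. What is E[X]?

E[X | heads] = (12+2+5+1+4)/5 = 24/5.
E[X | tails] = (5+11+8+10)/4 = 17/2.
E[X] = (3/8)·(24/5) + (5/8)·(17/2) = 569/80.

569/80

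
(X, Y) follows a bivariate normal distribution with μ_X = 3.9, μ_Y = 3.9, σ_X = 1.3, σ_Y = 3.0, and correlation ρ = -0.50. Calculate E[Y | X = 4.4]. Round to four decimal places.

3.3231

For a bivariate normal, E[Y | X=x] = μ_Y + ρ·(σ_Y/σ_X)·(x − μ_X).
E[Y | X=4.4] = 3.9 + (-0.50)·(3.0/1.3)·(4.4 − (3.9)) = 3.9 + (-1.1538)·(0.5) = 3.3231.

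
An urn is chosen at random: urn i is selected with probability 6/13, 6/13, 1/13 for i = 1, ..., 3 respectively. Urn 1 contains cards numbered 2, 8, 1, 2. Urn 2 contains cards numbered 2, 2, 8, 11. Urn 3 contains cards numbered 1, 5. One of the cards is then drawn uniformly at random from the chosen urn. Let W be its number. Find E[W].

E[W | urn 1] = (2+8+1+2)/4 = 13/4.
E[W | urn 2] = (2+2+8+11)/4 = 23/4.
E[W | urn 3] = (1+5)/2 = 3.
E[W] = (6/13)·(13/4) + (6/13)·(23/4) + (1/13)·(3) = 57/13.

57/13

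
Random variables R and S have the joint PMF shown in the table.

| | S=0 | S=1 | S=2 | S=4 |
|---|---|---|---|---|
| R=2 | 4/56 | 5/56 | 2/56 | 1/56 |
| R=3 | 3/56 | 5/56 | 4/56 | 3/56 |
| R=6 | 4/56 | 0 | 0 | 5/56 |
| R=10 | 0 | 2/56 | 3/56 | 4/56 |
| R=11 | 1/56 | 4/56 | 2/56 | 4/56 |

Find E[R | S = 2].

68/11

P(S = 2) = 11/56.
Σ R·P over the event = 2·(2/56) + 3·(4/56) + 10·(3/56) + 11·(2/56) = 17/14.
E[R | S = 2] = (17/14) / (11/56) = 68/11.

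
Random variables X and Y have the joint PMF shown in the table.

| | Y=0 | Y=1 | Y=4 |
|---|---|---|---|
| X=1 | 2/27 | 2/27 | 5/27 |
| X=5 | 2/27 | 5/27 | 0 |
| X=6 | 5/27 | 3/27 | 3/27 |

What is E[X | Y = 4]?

P(Y = 4) = 8/27.
Σ X·P over the event = 1·(5/27) + 6·(3/27) = 23/27.
E[X | Y = 4] = (23/27) / (8/27) = 23/8.

23/8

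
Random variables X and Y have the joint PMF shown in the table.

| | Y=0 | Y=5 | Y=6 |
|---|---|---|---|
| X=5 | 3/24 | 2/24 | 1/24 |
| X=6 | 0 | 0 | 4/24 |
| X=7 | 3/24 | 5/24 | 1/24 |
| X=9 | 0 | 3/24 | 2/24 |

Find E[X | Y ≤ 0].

6

P(Y ≤ 0) = 1/4.
Σ X·P over the event = 5·(3/24) + 7·(3/24) = 3/2.
E[X | Y ≤ 0] = (3/2) / (1/4) = 6.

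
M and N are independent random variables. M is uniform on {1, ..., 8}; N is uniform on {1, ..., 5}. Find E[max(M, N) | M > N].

29/5

P(M > N) = 5/8.
Summing max(M,N)·P(x,y) over outcomes with M > N gives 29/8.
E[max(M, N) | M > N] = (29/8) / (5/8) = 29/5.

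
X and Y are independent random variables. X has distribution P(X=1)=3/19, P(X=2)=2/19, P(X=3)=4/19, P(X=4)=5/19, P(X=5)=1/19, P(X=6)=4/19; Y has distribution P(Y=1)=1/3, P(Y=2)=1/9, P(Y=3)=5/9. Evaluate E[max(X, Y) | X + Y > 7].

P(X + Y > 7) = 29/171.
Summing max(X,Y)·P(x,y) over outcomes with X + Y > 7 gives 169/171.
E[max(X, Y) | X + Y > 7] = (169/171) / (29/171) = 169/29.

169/29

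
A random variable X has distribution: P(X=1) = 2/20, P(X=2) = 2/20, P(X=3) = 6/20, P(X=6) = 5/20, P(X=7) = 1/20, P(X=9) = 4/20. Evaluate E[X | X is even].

34/7

P(X is even) = 7/20.
Σ over the event: 2·1/10 + 6·1/4 = 17/10.
E[X | X is even] = (17/10) / (7/20) = 34/7.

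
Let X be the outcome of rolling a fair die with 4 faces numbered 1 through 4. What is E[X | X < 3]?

Given X < 3, X is equally likely to be any of {1, 2}.
E[X | X < 3] = (1 + 2) / 2 = 3/2.

3/2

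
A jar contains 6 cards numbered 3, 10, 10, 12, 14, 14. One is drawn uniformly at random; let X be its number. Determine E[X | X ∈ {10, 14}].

12

P(X ∈ {10, 14}) = 2/3.
Σ over the event: 10·1/3 + 14·1/3 = 8.
E[X | X ∈ {10, 14}] = (8) / (2/3) = 12.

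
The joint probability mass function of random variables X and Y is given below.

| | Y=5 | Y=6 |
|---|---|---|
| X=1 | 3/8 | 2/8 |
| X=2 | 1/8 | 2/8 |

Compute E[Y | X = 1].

27/5

P(X = 1) = 5/8.
Σ Y·P over the event = 5·(3/8) + 6·(2/8) = 27/8.
E[Y | X = 1] = (27/8) / (5/8) = 27/5.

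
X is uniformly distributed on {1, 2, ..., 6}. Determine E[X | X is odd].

3

Given X is odd, X is equally likely to be any of {1, 3, 5}.
E[X | X is odd] = (1 + 3 + 5) / 3 = 3.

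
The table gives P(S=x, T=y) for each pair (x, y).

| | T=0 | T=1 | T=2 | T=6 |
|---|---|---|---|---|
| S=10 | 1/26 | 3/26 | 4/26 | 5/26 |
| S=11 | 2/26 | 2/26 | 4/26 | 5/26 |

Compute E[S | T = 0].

32/3

P(T = 0) = 3/26.
Σ S·P over the event = 10·(1/26) + 11·(2/26) = 16/13.
E[S | T = 0] = (16/13) / (3/26) = 32/3.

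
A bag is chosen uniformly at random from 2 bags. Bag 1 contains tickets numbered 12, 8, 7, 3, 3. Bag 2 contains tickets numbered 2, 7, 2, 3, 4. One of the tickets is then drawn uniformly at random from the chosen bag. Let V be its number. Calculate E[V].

51/10

E[V | bag 1] = (12+8+7+3+3)/5 = 33/5.
E[V | bag 2] = (2+7+2+3+4)/5 = 18/5.
By the law of total expectation,
E[V] = (1/2)·(33/5) + (1/2)·(18/5) = 51/10.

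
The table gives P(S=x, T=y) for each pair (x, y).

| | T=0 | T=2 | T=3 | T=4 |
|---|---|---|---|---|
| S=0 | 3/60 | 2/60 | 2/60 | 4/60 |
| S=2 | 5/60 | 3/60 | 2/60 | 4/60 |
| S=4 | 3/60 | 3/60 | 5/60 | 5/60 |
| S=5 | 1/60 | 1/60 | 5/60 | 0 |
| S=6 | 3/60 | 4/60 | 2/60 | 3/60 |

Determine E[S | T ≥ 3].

P(T ≥ 3) = 8/15.
Summing S·P(S=x,T=y) over the conditioning event gives 107/60.
E[S | T ≥ 3] = (107/60) / (8/15) = 107/32.

107/32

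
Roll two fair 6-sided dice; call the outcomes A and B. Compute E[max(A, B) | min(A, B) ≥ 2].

P(min(A, B) ≥ 2) = 25/36.
Summing max(A,B)·P(x,y) over outcomes with min(A, B) ≥ 2 gives 10/3.
E[max(A, B) | min(A, B) ≥ 2] = (10/3) / (25/36) = 24/5.

24/5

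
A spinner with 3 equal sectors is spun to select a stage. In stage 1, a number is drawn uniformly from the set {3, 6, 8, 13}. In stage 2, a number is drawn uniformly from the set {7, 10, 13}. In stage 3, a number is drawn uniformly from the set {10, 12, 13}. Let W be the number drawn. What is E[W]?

175/18

E[W | stage 1] = (3+6+8+13)/4 = 15/2.
E[W | stage 2] = (7+10+13)/3 = 10.
E[W | stage 3] = (10+12+13)/3 = 35/3.
E[W] = (1/3)·(15/2) + (1/3)·(10) + (1/3)·(35/3) = 175/18.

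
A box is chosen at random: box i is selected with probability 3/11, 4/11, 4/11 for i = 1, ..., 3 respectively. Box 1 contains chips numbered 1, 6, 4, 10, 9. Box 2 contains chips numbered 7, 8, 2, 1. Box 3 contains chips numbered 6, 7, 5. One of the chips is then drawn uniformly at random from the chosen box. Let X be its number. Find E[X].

60/11

E[X | box 1] = (1+6+4+10+9)/5 = 6.
E[X | box 2] = (7+8+2+1)/4 = 9/2.
E[X | box 3] = (6+7+5)/3 = 6.
E[X] = (3/11)·(6) + (4/11)·(9/2) + (4/11)·(6) = 60/11.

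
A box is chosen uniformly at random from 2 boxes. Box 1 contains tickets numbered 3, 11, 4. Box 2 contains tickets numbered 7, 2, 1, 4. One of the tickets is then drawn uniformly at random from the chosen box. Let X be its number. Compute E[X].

19/4

E[X | box 1] = (3+11+4)/3 = 6.
E[X | box 2] = (7+2+1+4)/4 = 7/2.
E[X] = (1/2)·(6) + (1/2)·(7/2) = 19/4.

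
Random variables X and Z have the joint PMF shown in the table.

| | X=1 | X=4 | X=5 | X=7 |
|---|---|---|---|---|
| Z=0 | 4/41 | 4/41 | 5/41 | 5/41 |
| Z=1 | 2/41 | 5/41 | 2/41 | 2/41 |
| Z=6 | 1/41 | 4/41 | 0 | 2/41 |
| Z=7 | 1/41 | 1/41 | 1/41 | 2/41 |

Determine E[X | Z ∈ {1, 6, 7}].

P(Z ∈ {1, 6, 7}) = 23/41.
Summing X·P(X=x,Z=y) over the conditioning event gives 101/41.
E[X | Z ∈ {1, 6, 7}] = (101/41) / (23/41) = 101/23.

101/23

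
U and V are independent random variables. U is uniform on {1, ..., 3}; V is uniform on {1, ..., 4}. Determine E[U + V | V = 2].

P(V = 2) = 1/4.
Summing (U+V)·P(x,y) over outcomes with V = 2 gives 1.
E[U + V | V = 2] = (1) / (1/4) = 4.

4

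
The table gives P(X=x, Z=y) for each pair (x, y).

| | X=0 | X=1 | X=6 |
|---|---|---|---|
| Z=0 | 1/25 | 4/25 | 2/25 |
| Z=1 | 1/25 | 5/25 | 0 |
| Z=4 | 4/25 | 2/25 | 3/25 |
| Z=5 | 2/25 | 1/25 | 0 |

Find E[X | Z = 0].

P(Z = 0) = 7/25.
Σ X·P over the event = 0·(1/25) + 1·(4/25) + 6·(2/25) = 16/25.
E[X | Z = 0] = (16/25) / (7/25) = 16/7.

16/7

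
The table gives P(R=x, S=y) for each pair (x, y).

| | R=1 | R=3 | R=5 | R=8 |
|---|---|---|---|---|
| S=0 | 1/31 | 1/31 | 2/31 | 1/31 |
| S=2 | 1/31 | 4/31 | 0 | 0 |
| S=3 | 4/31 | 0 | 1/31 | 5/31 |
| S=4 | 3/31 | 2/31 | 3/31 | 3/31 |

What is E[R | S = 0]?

22/5

P(S = 0) = 5/31.
Σ R·P over the event = 1·(1/31) + 3·(1/31) + 5·(2/31) + 8·(1/31) = 22/31.
E[R | S = 0] = (22/31) / (5/31) = 22/5.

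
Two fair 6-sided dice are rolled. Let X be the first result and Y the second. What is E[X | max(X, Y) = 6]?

P(max(X, Y) = 6) = 11/36.
Summing X·P(x,y) over outcomes with max(X, Y) = 6 gives 17/12.
E[X | max(X, Y) = 6] = (17/12) / (11/36) = 51/11.

51/11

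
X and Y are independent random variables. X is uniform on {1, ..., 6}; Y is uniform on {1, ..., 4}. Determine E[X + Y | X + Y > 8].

Outcomes with X + Y > 8: (5,4), (6,3), (6,4), each with probability 1/24.
E[X + Y | X + Y > 8] = (9 + 9 + 10) / 3 = 28/3.

28/3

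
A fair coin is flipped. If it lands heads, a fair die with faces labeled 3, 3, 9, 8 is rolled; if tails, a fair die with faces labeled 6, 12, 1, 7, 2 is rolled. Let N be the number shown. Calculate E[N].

227/40

E[N | heads] = (3+3+9+8)/4 = 23/4.
E[N | tails] = (6+12+1+7+2)/5 = 28/5.
By the law of total expectation,
E[N] = (1/2)·(23/4) + (1/2)·(28/5) = 227/40.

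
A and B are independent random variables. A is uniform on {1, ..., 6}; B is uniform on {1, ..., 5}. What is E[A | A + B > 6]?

14/3

P(A + B > 6) = 1/2.
Summing A·P(x,y) over outcomes with A + B > 6 gives 7/3.
E[A | A + B > 6] = (7/3) / (1/2) = 14/3.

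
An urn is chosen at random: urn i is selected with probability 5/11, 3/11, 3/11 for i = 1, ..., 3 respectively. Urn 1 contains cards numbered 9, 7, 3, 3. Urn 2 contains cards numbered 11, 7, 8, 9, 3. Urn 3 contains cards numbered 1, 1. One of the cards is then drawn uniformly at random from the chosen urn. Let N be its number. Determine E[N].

E[N | urn 1] = (9+7+3+3)/4 = 11/2.
E[N | urn 2] = (11+7+8+9+3)/5 = 38/5.
E[N | urn 3] = (1+1)/2 = 1.
E[N] = (5/11)·(11/2) + (3/11)·(38/5) + (3/11)·(1) = 533/110.

533/110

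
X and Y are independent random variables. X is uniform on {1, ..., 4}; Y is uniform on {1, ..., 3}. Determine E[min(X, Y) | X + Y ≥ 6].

Outcomes with X + Y ≥ 6: (3,3), (4,2), (4,3), each with probability 1/12.
E[min(X, Y) | X + Y ≥ 6] = (3 + 2 + 3) / 3 = 8/3.

8/3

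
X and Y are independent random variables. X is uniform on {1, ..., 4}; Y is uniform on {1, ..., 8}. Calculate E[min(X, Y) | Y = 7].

5/2

Outcomes with Y = 7: (1,7), (2,7), (3,7), (4,7), each with probability 1/32.
E[min(X, Y) | Y = 7] = (1 + 2 + 3 + 4) / 4 = 5/2.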